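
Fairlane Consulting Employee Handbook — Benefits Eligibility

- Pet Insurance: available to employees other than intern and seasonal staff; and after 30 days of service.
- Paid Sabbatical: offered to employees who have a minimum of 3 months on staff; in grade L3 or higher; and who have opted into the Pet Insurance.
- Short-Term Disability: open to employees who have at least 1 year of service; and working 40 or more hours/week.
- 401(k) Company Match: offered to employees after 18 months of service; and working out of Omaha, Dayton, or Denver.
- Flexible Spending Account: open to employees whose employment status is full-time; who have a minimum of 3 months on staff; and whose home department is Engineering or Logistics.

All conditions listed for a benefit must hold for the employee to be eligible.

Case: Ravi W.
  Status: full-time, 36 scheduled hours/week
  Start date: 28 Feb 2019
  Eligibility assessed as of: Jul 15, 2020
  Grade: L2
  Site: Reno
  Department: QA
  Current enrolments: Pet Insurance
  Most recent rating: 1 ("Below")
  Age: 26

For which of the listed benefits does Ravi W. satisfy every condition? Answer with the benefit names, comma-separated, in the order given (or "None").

Pet Insurance

Service from 28 Feb 2019 to Jul 15, 2020: 503 days.
Pet Insurance — status full-time ✓ (not excluded); service 503 days ≥ 30 days ✓ → eligible.
Paid Sabbatical — service 503 days ≥ 3 months (≈90 days) ✓; grade L2 < L3 ✗ → not eligible.
Short-Term Disability — service 503 days ≥ 1 year (≈365 days) ✓; 36 hrs/wk < 40 ✗ → not eligible.
401(k) Company Match — service 503 days < 18 months (≈540 days) ✗ → not eligible.
Flexible Spending Account — status full-time ✓; service 503 days ≥ 3 months (≈90 days) ✓; dept QA ✗ → not eligible.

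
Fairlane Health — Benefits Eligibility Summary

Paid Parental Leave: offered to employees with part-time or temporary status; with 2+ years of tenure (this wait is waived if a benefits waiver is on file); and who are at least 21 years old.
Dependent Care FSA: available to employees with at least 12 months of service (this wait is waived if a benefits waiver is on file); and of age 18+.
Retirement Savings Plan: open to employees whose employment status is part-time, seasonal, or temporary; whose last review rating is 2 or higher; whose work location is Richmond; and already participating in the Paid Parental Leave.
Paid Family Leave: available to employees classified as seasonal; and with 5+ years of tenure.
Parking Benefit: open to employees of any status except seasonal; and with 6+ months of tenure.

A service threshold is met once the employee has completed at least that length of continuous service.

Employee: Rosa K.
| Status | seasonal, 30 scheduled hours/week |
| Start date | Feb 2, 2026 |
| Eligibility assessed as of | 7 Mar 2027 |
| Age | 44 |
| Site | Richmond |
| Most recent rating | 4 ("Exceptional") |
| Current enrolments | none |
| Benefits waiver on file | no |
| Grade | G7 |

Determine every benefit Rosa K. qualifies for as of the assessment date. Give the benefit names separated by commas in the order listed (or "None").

Dependent Care FSA

Service from Feb 2, 2026 to 7 Mar 2027: 398 days.
Paid Parental Leave — status seasonal ✗ (requires part-time or temporary) → not eligible.
Dependent Care FSA — no waiver, service 398 days ≥ 12 months (≈360 days) ✓; age 44 ≥ 18 ✓ → eligible.
Retirement Savings Plan — status seasonal ✓; rating 4 ≥ 2 ✓; site Richmond ✓; not enrolled in Paid Parental Leave ✗ → not eligible.
Paid Family Leave — status seasonal ✓; service 398 days < 5 years (≈1825 days) ✗ → not eligible.
Parking Benefit — status seasonal ✗ (excluded) → not eligible.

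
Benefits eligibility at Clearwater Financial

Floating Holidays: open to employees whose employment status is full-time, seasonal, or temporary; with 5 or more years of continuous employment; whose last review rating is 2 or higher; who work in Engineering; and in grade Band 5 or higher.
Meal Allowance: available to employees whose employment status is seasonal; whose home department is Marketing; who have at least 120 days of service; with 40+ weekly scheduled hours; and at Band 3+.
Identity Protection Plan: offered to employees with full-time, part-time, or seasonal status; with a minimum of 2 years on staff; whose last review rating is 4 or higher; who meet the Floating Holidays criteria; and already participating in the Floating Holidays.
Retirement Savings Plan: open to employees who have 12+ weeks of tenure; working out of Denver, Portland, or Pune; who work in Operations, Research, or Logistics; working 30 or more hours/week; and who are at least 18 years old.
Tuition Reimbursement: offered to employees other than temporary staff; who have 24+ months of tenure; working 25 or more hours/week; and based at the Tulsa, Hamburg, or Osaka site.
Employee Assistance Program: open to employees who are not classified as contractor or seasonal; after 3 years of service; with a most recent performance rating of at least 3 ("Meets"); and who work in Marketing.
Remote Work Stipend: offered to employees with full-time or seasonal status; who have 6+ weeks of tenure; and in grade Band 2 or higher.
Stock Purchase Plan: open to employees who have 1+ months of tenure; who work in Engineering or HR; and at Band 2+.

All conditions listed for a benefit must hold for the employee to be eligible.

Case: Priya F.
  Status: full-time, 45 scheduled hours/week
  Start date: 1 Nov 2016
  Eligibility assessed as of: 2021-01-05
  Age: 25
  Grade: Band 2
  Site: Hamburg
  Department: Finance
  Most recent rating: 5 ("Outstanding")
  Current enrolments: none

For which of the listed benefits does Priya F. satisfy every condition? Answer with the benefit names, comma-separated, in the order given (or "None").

Tuition Reimbursement, Remote Work Stipend

Service from 1 Nov 2016 to 2021-01-05: 1526 days.
Floating Holidays — status full-time ✓; service 1526 days < 5 years (≈1825 days) ✗ → not eligible.
Meal Allowance — status full-time ✗ (requires seasonal) → not eligible.
Identity Protection Plan — status full-time ✓; service 1526 days ≥ 2 years (≈730 days) ✓; rating 5 ≥ 4 ✓; not eligible for Floating Holidays ✗ → not eligible.
Retirement Savings Plan — service 1526 days ≥ 12 weeks (≈84 days) ✓; site Hamburg ✗ (not Denver, Portland, or Pune) → not eligible.
Tuition Reimbursement — status full-time ✓ (not excluded); service 1526 days ≥ 24 months (≈720 days) ✓; 45 hrs/wk ≥ 25 ✓; site Hamburg ✓ → eligible.
Employee Assistance Program — status full-time ✓ (not excluded); service 1526 days ≥ 3 years (≈1095 days) ✓; rating 5 ≥ 3 ✓; dept Finance ✗ → not eligible.
Remote Work Stipend — status full-time ✓; service 1526 days ≥ 6 weeks (≈42 days) ✓; grade Band 2 ≥ Band 2 ✓ → eligible.
Stock Purchase Plan — service 1526 days ≥ 1 month (≈30 days) ✓; dept Finance ✗ → not eligible.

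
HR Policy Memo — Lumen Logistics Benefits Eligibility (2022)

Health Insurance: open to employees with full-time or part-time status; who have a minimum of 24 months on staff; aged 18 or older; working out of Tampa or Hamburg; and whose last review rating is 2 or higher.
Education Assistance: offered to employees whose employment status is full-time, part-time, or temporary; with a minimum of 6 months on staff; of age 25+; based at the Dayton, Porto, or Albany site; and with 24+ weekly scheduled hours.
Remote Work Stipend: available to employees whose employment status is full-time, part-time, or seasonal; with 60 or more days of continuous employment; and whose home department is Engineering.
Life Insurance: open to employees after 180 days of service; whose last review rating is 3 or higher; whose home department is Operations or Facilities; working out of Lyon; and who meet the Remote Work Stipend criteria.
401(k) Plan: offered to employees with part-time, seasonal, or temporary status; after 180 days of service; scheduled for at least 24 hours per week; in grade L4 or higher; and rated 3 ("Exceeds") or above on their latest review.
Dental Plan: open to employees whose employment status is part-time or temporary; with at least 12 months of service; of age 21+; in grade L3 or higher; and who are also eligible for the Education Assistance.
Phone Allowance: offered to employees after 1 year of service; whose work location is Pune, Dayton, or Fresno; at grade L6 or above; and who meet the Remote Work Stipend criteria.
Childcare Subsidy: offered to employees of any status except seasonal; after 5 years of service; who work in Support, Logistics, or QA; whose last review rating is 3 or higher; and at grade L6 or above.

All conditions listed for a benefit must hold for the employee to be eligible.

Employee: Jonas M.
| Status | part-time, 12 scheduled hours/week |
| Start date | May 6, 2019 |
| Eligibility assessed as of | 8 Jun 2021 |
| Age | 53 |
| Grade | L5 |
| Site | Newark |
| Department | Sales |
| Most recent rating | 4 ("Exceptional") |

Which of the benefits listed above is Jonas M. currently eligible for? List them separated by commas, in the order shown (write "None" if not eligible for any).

Service from May 6, 2019 to 8 Jun 2021: 764 days.
Health Insurance — status part-time ✓; service 764 days ≥ 24 months (≈720 days) ✓; age 53 ≥ 18 ✓; site Newark ✗ (not Tampa or Hamburg) → not eligible.
Education Assistance — status part-time ✓; service 764 days ≥ 6 months (≈180 days) ✓; age 53 ≥ 25 ✓; site Newark ✗ (not Dayton, Porto, or Albany) → not eligible.
Remote Work Stipend — status part-time ✓; service 764 days ≥ 60 days ✓; dept Sales ✗ → not eligible.
Life Insurance — service 764 days ≥ 180 days ✓; rating 4 ≥ 3 ✓; dept Sales ✗ → not eligible.
401(k) Plan — status part-time ✓; service 764 days ≥ 180 days ✓; 12 hrs/wk < 24 ✗ → not eligible.
Dental Plan — status part-time ✓; service 764 days ≥ 12 months (≈360 days) ✓; age 53 ≥ 21 ✓; grade L5 ≥ L3 ✓; not eligible for Education Assistance ✗ → not eligible.
Phone Allowance — service 764 days ≥ 1 year (≈365 days) ✓; site Newark ✗ (not Pune, Dayton, or Fresno) → not eligible.
Childcare Subsidy — status part-time ✓ (not excluded); service 764 days < 5 years (≈1825 days) ✗ → not eligible.

None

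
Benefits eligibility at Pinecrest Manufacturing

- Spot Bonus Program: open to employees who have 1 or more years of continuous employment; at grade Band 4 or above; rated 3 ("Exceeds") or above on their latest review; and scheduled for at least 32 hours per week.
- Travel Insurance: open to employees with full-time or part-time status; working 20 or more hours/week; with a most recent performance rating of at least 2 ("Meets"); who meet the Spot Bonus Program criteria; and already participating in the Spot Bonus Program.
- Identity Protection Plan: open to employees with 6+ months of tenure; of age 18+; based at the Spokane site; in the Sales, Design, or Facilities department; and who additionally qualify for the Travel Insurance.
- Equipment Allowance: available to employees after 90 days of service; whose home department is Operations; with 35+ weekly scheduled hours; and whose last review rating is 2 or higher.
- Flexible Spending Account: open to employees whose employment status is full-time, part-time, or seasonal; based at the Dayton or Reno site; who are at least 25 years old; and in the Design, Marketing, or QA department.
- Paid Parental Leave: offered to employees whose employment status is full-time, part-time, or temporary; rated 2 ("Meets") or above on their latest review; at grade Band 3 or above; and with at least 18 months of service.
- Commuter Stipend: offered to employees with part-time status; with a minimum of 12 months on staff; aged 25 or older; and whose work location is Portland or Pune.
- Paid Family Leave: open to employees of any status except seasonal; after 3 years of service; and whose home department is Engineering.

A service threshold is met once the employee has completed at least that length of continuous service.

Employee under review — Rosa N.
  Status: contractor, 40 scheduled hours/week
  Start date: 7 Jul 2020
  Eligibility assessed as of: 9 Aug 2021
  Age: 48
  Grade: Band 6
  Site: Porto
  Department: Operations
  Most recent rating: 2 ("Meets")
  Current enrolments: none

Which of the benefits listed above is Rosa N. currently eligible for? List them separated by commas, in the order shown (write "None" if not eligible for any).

Service from 7 Jul 2020 to 9 Aug 2021: 398 days.
Spot Bonus Program — service 398 days ≥ 1 year (≈365 days) ✓; grade Band 6 ≥ Band 4 ✓; rating 2 < 3 ✗ → not eligible.
Travel Insurance — status contractor ✗ (requires full-time or part-time) → not eligible.
Identity Protection Plan — service 398 days ≥ 6 months (≈180 days) ✓; age 48 ≥ 18 ✓; site Porto ✗ (not Spokane) → not eligible.
Equipment Allowance — service 398 days ≥ 90 days ✓; dept Operations ✓; 40 hrs/wk ≥ 35 ✓; rating 2 ≥ 2 ✓ → eligible.
Flexible Spending Account — status contractor ✗ (requires full-time, part-time, or seasonal) → not eligible.
Paid Parental Leave — status contractor ✗ (requires full-time, part-time, or temporary) → not eligible.
Commuter Stipend — status contractor ✗ (requires part-time) → not eligible.
Paid Family Leave — status contractor ✓ (not excluded); service 398 days < 3 years (≈1095 days) ✗ → not eligible.

Equipment Allowance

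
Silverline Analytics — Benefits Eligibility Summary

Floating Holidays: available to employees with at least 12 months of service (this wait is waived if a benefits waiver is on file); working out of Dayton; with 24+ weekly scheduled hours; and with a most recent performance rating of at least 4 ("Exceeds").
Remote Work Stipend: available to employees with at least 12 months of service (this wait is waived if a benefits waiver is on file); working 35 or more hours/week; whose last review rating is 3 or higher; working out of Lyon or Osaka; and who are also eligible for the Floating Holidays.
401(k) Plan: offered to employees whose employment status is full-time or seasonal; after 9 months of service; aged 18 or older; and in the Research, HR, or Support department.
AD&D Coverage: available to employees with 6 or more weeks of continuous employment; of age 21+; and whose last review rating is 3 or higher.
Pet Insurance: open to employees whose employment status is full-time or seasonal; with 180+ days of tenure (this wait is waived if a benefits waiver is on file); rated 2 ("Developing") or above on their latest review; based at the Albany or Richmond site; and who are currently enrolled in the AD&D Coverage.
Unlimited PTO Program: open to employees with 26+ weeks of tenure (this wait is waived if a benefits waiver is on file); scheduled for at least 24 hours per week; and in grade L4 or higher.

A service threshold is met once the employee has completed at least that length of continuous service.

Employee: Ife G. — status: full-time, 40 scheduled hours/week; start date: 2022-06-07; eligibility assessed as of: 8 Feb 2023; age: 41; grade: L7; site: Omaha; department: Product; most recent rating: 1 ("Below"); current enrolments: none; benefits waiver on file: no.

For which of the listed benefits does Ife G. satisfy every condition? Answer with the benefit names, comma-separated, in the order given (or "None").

Service from 2022-06-07 to 8 Feb 2023: 246 days.
Floating Holidays — no waiver, service 246 days < 12 months (≈360 days) ✗ → not eligible.
Remote Work Stipend — no waiver, service 246 days < 12 months (≈360 days) ✗ → not eligible.
401(k) Plan — status full-time ✓; service 246 days < 9 months (≈270 days) ✗ → not eligible.
AD&D Coverage — service 246 days ≥ 6 weeks (≈42 days) ✓; age 41 ≥ 21 ✓; rating 1 < 3 ✗ → not eligible.
Pet Insurance — status full-time ✓; no waiver, service 246 days ≥ 180 days ✓; rating 1 < 2 ✗ → not eligible.
Unlimited PTO Program — no waiver, service 246 days ≥ 26 weeks (≈182 days) ✓; 40 hrs/wk ≥ 24 ✓; grade L7 ≥ L4 ✓ → eligible.

Unlimited PTO Program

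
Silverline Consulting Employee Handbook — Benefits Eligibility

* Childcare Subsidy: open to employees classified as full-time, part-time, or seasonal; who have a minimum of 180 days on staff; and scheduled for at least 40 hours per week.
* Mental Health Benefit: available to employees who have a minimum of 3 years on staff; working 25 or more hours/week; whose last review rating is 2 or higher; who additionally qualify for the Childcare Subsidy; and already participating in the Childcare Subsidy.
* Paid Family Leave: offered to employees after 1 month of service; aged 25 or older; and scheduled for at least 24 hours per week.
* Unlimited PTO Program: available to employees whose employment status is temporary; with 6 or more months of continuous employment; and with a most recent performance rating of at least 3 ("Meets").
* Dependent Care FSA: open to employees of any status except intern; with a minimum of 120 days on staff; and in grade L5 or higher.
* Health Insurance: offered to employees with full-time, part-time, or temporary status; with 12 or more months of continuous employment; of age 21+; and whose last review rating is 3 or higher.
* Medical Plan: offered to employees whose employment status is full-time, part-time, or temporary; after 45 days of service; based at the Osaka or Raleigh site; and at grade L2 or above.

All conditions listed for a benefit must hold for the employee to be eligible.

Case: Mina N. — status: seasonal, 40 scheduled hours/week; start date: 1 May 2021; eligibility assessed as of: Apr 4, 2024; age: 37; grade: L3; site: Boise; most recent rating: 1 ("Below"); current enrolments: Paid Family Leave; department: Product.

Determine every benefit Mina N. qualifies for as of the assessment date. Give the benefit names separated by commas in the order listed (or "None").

Childcare Subsidy, Paid Family Leave

Service from 1 May 2021 to Apr 4, 2024: 1069 days.
Childcare Subsidy — status seasonal ✓; service 1069 days ≥ 180 days ✓; 40 hrs/wk ≥ 40 ✓ → eligible.
Mental Health Benefit — service 1069 days < 3 years (≈1095 days) ✗ → not eligible.
Paid Family Leave — service 1069 days ≥ 1 month (≈30 days) ✓; age 37 ≥ 25 ✓; 40 hrs/wk ≥ 24 ✓ → eligible.
Unlimited PTO Program — status seasonal ✗ (requires temporary) → not eligible.
Dependent Care FSA — status seasonal ✓ (not excluded); service 1069 days ≥ 120 days ✓; grade L3 < L5 ✗ → not eligible.
Health Insurance — status seasonal ✗ (requires full-time, part-time, or temporary) → not eligible.
Medical Plan — status seasonal ✗ (requires full-time, part-time, or temporary) → not eligible.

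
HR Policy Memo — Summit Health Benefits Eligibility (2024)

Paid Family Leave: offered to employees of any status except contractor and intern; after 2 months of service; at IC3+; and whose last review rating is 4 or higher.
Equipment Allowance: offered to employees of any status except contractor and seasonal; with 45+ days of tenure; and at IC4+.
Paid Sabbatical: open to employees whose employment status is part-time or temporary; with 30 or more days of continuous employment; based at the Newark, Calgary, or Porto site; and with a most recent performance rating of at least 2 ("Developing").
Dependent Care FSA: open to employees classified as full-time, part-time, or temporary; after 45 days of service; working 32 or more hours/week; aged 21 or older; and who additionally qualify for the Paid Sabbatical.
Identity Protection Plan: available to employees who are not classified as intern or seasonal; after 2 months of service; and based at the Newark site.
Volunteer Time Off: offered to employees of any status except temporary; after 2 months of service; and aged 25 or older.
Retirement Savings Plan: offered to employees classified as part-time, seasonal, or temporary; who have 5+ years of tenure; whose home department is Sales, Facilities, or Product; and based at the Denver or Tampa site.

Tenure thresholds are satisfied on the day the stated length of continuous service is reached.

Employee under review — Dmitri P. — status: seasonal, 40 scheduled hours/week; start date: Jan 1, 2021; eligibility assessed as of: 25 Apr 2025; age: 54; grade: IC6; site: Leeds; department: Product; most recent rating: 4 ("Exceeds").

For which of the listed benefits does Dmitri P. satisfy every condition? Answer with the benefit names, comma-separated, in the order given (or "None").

Service from Jan 1, 2021 to 25 Apr 2025: 1575 days.
Paid Family Leave — status seasonal ✓ (not excluded); service 1575 days ≥ 2 months (≈60 days) ✓; grade IC6 ≥ IC3 ✓; rating 4 ≥ 4 ✓ → eligible.
Equipment Allowance — status seasonal ✗ (excluded) → not eligible.
Paid Sabbatical — status seasonal ✗ (requires part-time or temporary) → not eligible.
Dependent Care FSA — status seasonal ✗ (requires full-time, part-time, or temporary) → not eligible.
Identity Protection Plan — status seasonal ✗ (excluded) → not eligible.
Volunteer Time Off — status seasonal ✓ (not excluded); service 1575 days ≥ 2 months (≈60 days) ✓; age 54 ≥ 25 ✓ → eligible.
Retirement Savings Plan — status seasonal ✓; service 1575 days < 5 years (≈1825 days) ✗ → not eligible.

Paid Family Leave, Volunteer Time Off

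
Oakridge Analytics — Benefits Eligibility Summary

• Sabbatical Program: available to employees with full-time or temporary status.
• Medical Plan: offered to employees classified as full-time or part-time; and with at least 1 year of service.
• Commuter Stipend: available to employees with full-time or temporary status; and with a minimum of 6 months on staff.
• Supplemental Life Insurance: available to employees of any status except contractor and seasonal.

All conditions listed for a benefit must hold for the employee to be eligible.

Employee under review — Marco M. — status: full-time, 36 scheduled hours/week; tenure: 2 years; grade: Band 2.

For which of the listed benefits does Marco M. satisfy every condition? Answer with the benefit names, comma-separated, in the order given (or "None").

Sabbatical Program, Medical Plan, Commuter Stipend, Supplemental Life Insurance

Sabbatical Program — status full-time ✓ → eligible.
Medical Plan — status full-time ✓; service 2 years ≥ 1 year ✓ → eligible.
Commuter Stipend — status full-time ✓; service 2 years ≥ 6 months (≈180 days) ✓ → eligible.
Supplemental Life Insurance — status full-time ✓ (not excluded) → eligible.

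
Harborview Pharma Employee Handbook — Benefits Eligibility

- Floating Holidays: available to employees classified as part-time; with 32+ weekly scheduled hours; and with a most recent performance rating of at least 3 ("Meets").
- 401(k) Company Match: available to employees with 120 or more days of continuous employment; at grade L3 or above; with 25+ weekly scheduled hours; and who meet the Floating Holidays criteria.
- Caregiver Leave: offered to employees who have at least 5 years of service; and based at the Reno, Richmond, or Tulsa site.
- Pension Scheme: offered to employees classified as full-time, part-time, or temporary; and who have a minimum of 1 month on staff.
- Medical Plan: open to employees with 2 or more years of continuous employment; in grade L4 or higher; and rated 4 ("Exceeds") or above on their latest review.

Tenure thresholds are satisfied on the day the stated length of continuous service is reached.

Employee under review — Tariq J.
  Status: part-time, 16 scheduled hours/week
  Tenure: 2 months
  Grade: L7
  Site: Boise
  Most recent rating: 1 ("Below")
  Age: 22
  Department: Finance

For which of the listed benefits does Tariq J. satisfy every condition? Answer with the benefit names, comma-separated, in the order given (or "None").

Floating Holidays — status part-time ✓; 16 hrs/wk < 32 ✗ → not eligible.
401(k) Company Match — service 2 months < 120 days ✗ → not eligible.
Caregiver Leave — service 2 months < 5 years (≈1825 days) ✗ → not eligible.
Pension Scheme — status part-time ✓; service 2 months ≥ 1 month ✓ → eligible.
Medical Plan — service 2 months < 2 years (≈730 days) ✗ → not eligible.

Pension Scheme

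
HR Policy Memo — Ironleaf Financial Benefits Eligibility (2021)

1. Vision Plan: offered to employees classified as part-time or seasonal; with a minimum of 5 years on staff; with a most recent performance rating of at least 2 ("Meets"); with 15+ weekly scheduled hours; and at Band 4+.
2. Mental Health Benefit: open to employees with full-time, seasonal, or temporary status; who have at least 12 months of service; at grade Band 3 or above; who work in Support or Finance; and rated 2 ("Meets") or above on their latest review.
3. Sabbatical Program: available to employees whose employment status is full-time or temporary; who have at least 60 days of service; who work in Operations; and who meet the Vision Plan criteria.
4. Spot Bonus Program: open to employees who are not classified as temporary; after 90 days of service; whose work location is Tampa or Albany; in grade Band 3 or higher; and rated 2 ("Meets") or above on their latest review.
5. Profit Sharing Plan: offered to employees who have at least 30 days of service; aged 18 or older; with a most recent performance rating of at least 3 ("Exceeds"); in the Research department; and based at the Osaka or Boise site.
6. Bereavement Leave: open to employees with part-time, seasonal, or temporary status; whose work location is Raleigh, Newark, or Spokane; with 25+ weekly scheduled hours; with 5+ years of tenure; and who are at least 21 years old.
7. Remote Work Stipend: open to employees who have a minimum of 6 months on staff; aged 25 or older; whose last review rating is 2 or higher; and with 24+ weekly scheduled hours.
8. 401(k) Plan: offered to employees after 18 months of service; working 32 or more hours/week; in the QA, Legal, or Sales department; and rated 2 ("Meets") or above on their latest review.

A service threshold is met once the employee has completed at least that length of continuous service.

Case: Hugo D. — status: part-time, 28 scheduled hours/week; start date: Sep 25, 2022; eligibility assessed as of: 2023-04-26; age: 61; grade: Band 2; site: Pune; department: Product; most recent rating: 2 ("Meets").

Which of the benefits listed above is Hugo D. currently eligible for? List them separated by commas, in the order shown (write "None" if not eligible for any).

Service from Sep 25, 2022 to 2023-04-26: 213 days.
Vision Plan — status part-time ✓; service 213 days < 5 years (≈1825 days) ✗ → not eligible.
Mental Health Benefit — status part-time ✗ (requires full-time, seasonal, or temporary) → not eligible.
Sabbatical Program — status part-time ✗ (requires full-time or temporary) → not eligible.
Spot Bonus Program — status part-time ✓ (not excluded); service 213 days ≥ 90 days ✓; site Pune ✗ (not Tampa or Albany) → not eligible.
Profit Sharing Plan — service 213 days ≥ 30 days ✓; age 61 ≥ 18 ✓; rating 2 < 3 ✗ → not eligible.
Bereavement Leave — status part-time ✓; site Pune ✗ (not Raleigh, Newark, or Spokane) → not eligible.
Remote Work Stipend — service 213 days ≥ 6 months (≈180 days) ✓; age 61 ≥ 25 ✓; rating 2 ≥ 2 ✓; 28 hrs/wk ≥ 24 ✓ → eligible.
401(k) Plan — service 213 days < 18 months (≈540 days) ✗ → not eligible.

Remote Work Stipend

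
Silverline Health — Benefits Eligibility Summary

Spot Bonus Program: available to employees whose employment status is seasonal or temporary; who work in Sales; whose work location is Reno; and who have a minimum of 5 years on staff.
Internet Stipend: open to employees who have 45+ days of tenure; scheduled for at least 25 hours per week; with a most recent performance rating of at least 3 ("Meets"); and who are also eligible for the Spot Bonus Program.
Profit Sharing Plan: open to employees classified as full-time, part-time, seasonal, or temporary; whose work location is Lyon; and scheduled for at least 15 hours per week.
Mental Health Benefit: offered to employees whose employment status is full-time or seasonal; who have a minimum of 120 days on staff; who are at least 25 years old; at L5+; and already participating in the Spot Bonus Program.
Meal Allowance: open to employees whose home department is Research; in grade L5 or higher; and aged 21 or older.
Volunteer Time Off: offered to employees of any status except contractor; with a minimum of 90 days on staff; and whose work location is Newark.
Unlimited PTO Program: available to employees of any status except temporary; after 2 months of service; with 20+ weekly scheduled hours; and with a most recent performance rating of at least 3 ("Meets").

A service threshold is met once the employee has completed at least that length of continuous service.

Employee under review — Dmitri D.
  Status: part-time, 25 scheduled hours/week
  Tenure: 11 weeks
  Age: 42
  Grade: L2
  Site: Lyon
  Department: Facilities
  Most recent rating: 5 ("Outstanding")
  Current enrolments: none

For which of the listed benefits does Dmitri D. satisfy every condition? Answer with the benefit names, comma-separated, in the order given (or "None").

Profit Sharing Plan, Unlimited PTO Program

Spot Bonus Program — status part-time ✗ (requires seasonal or temporary) → not eligible.
Internet Stipend — service 11 weeks ≥ 45 days ✓; 25 hrs/wk ≥ 25 ✓; rating 5 ≥ 3 ✓; not eligible for Spot Bonus Program ✗ → not eligible.
Profit Sharing Plan — status part-time ✓; site Lyon ✓; 25 hrs/wk ≥ 15 ✓ → eligible.
Mental Health Benefit — status part-time ✗ (requires full-time or seasonal) → not eligible.
Meal Allowance — dept Facilities ✗ → not eligible.
Volunteer Time Off — status part-time ✓ (not excluded); service 11 weeks < 90 days ✗ → not eligible.
Unlimited PTO Program — status part-time ✓ (not excluded); service 11 weeks ≥ 2 months (≈60 days) ✓; 25 hrs/wk ≥ 20 ✓; rating 5 ≥ 3 ✓ → eligible.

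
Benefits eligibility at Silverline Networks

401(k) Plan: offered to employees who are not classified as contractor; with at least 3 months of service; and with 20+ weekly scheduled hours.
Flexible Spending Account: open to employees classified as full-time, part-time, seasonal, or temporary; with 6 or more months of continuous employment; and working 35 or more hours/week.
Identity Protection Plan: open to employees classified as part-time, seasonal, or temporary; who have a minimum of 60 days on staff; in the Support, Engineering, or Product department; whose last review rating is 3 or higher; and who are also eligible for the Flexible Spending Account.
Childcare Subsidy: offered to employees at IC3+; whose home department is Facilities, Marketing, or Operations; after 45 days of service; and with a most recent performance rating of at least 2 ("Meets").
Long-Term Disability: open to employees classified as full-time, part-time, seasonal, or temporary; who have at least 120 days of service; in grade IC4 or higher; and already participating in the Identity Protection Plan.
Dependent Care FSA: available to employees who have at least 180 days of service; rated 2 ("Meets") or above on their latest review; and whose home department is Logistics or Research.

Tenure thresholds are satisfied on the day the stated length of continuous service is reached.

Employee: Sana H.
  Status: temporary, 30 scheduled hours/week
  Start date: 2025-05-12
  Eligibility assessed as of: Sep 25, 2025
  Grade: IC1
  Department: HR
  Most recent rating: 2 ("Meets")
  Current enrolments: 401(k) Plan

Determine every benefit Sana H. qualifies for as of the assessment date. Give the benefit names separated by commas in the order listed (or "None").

Service from 2025-05-12 to Sep 25, 2025: 136 days.
401(k) Plan — status temporary ✓ (not excluded); service 136 days ≥ 3 months (≈90 days) ✓; 30 hrs/wk ≥ 20 ✓ → eligible.
Flexible Spending Account — status temporary ✓; service 136 days < 6 months (≈180 days) ✗ → not eligible.
Identity Protection Plan — status temporary ✓; service 136 days ≥ 60 days ✓; dept HR ✗ → not eligible.
Childcare Subsidy — grade IC1 < IC3 ✗ → not eligible.
Long-Term Disability — status temporary ✓; service 136 days ≥ 120 days ✓; grade IC1 < IC4 ✗ → not eligible.
Dependent Care FSA — service 136 days < 180 days ✗ → not eligible.

401(k) Plan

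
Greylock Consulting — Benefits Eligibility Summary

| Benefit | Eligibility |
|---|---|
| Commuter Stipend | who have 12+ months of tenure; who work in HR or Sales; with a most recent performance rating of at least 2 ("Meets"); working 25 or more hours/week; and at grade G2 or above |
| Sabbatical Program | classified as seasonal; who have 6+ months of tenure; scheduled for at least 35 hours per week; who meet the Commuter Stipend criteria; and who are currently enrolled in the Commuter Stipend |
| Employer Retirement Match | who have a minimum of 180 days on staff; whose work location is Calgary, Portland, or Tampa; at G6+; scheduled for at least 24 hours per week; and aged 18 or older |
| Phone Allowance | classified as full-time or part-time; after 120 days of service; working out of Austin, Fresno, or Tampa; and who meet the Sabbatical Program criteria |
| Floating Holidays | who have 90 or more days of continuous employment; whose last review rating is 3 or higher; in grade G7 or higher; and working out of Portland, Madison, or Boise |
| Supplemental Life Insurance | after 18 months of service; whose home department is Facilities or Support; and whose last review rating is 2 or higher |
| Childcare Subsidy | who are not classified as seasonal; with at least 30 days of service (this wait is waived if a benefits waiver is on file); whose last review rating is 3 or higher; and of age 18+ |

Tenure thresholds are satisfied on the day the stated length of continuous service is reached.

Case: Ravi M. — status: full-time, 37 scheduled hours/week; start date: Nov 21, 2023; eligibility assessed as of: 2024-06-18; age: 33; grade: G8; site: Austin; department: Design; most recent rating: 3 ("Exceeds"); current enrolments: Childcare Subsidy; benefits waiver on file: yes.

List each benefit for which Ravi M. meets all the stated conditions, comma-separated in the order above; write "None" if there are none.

Childcare Subsidy

Service from Nov 21, 2023 to 2024-06-18: 210 days.
Commuter Stipend — service 210 days < 12 months (≈360 days) ✗ → not eligible.
Sabbatical Program — status full-time ✗ (requires seasonal) → not eligible.
Employer Retirement Match — service 210 days ≥ 180 days ✓; site Austin ✗ (not Calgary, Portland, or Tampa) → not eligible.
Phone Allowance — status full-time ✓; service 210 days ≥ 120 days ✓; site Austin ✓; not eligible for Sabbatical Program ✗ → not eligible.
Floating Holidays — service 210 days ≥ 90 days ✓; rating 3 ≥ 3 ✓; grade G8 ≥ G7 ✓; site Austin ✗ (not Portland, Madison, or Boise) → not eligible.
Supplemental Life Insurance — service 210 days < 18 months (≈540 days) ✗ → not eligible.
Childcare Subsidy — status full-time ✓ (not excluded); benefits waiver on file ✓; rating 3 ≥ 3 ✓; age 33 ≥ 18 ✓ → eligible.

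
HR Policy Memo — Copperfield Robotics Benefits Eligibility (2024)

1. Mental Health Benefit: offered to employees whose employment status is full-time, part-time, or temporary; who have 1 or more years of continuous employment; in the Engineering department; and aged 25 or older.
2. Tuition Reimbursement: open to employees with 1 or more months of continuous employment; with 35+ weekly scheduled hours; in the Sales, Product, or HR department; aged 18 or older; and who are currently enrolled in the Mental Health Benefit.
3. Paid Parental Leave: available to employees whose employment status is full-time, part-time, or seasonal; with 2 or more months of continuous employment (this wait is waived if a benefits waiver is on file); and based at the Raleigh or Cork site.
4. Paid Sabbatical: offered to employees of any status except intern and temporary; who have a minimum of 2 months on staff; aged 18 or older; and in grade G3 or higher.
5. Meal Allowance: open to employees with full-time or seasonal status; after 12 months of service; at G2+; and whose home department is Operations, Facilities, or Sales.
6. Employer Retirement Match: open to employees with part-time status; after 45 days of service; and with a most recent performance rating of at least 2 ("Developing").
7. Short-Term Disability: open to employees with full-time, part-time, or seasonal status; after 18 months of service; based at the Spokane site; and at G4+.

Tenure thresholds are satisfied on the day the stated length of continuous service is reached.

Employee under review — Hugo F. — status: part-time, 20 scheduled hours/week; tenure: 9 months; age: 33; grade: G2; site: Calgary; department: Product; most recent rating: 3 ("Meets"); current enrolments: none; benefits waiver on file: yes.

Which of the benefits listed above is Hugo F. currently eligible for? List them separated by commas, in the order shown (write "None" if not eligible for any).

Employer Retirement Match

Mental Health Benefit — status part-time ✓; service 9 months < 1 year (≈365 days) ✗ → not eligible.
Tuition Reimbursement — service 9 months ≥ 1 month ✓; 20 hrs/wk < 35 ✗ → not eligible.
Paid Parental Leave — status part-time ✓; benefits waiver on file ✓; site Calgary ✗ (not Raleigh or Cork) → not eligible.
Paid Sabbatical — status part-time ✓ (not excluded); service 9 months ≥ 2 months ✓; age 33 ≥ 18 ✓; grade G2 < G3 ✗ → not eligible.
Meal Allowance — status part-time ✗ (requires full-time or seasonal) → not eligible.
Employer Retirement Match — status part-time ✓; service 9 months ≥ 45 days ✓; rating 3 ≥ 2 ✓ → eligible.
Short-Term Disability — status part-time ✓; service 9 months < 18 months ✗ → not eligible.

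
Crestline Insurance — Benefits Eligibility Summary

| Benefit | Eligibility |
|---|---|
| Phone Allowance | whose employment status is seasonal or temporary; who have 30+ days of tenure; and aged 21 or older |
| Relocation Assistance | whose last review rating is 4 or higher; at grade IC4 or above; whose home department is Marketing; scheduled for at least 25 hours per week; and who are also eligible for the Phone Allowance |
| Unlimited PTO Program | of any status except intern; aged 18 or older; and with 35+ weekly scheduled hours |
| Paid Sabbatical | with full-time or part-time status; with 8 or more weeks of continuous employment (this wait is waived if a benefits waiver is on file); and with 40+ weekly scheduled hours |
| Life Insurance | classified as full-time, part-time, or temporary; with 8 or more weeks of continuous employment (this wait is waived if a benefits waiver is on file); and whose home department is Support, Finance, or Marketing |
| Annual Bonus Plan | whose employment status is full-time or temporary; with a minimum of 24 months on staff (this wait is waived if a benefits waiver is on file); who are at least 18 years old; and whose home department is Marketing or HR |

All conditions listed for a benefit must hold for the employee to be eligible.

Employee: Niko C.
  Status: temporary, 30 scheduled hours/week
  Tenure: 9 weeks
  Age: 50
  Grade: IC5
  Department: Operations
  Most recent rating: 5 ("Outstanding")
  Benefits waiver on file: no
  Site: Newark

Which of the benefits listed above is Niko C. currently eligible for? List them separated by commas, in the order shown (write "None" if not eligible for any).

Phone Allowance

Phone Allowance — status temporary ✓; service 9 weeks ≥ 30 days ✓; age 50 ≥ 21 ✓ → eligible.
Relocation Assistance — rating 5 ≥ 4 ✓; grade IC5 ≥ IC4 ✓; dept Operations ✗ → not eligible.
Unlimited PTO Program — status temporary ✓ (not excluded); age 50 ≥ 18 ✓; 30 hrs/wk < 35 ✗ → not eligible.
Paid Sabbatical — status temporary ✗ (requires full-time or part-time) → not eligible.
Life Insurance — status temporary ✓; no waiver, service 9 weeks ≥ 8 weeks ✓; dept Operations ✗ → not eligible.
Annual Bonus Plan — status temporary ✓; no waiver, service 9 weeks < 24 months (≈720 days) ✗ → not eligible.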